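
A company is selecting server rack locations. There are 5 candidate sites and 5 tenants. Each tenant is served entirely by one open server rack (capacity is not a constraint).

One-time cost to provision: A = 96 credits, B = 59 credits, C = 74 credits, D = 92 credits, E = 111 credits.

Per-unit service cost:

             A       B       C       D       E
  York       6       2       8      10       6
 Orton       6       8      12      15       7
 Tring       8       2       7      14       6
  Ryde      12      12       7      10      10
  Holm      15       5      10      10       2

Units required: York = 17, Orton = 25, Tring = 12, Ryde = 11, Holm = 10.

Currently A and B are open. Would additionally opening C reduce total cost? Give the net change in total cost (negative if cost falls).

Current service cost with {A, B}: 390.
Adding C: each tenant re-picks its cheapest; new service cost 335, saving 55.
Extra fixed cost: 74. Net change = 74 − 55 = 19.
(Totals: 545 → 564.)

No — net change +19 (cost rises by 19).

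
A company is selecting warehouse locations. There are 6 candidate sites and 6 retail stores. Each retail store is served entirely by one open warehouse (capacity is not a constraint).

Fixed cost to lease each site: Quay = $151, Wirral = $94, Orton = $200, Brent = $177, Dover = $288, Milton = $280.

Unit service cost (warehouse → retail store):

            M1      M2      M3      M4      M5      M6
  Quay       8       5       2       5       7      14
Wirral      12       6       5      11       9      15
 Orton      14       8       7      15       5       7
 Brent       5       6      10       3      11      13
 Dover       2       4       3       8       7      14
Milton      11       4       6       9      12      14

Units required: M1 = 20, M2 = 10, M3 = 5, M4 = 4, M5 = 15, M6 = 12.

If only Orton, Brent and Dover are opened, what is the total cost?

Each retail store is assigned to its cheapest site among the open ones.
{Orton, Brent, Dover}: M1→Dover 2·20=40, M2→Dover 4·10=40, M3→Dover 3·5=15, M4→Brent 3·4=12, M5→Orton 5·15=75, M6→Orton 7·12=84. Service 266; fixed 665; total 931.

Total cost: 931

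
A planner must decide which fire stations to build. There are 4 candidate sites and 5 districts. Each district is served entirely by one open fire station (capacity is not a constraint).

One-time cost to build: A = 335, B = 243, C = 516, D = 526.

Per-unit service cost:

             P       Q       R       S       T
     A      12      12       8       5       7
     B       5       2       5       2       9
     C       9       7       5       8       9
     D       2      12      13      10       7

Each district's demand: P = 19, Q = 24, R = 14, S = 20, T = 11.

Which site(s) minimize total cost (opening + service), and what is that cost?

Open B only; minimum total cost 595.

For any fixed open set, each district goes to its cheapest open site; total = fixed + service.
{B}: P→B 5·19=95, Q→B 2·24=48, R→B 5·14=70, S→B 2·20=40, T→B 9·11=99. Service 352; fixed 243; total 595.
{A, B}: service 330 + fixed 578 = 908
{B, D}: service 273 + fixed 769 = 1042
{A, B, C, D}: P→D 2·19=38, Q→B 2·24=48, R→B 5·14=70, S→B 2·20=40, T→A 7·11=77. Service 273; fixed 1620; total 1893.
No other subset beats 595.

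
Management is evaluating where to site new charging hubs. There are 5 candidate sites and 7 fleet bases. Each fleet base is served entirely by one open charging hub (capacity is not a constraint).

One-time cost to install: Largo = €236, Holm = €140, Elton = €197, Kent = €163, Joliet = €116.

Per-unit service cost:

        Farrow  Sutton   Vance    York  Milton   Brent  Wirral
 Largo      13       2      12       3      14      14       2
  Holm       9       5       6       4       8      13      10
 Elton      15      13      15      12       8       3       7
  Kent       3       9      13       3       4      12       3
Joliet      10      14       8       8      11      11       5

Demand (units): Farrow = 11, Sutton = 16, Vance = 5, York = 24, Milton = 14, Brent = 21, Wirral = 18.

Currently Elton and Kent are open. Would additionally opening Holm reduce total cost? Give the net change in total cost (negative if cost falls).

No — net change +41 (cost rises by 41).

Current service cost with {Elton, Kent}: 487.
Adding Holm: each fleet base re-picks its cheapest; new service cost 388, saving 99.
Extra fixed cost: 140. Net change = 140 − 99 = 41.
(Totals: 847 → 888.)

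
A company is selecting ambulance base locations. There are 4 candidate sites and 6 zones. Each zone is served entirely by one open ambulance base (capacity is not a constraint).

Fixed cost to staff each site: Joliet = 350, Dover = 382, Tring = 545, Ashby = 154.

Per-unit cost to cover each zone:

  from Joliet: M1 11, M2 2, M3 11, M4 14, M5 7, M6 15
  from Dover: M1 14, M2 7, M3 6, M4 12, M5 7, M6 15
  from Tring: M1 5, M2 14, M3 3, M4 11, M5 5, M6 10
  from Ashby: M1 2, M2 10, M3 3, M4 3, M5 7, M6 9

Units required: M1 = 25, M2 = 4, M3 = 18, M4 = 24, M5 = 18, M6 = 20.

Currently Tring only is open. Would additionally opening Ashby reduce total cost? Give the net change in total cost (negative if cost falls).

Current service cost with {Tring}: 789.
Adding Ashby: each zone re-picks its cheapest; new service cost 486, saving 303.
Extra fixed cost: 154. Net change = 154 − 303 = -149.
(Totals: 1334 → 1185.)

Yes — net change −149 (cost falls by 149).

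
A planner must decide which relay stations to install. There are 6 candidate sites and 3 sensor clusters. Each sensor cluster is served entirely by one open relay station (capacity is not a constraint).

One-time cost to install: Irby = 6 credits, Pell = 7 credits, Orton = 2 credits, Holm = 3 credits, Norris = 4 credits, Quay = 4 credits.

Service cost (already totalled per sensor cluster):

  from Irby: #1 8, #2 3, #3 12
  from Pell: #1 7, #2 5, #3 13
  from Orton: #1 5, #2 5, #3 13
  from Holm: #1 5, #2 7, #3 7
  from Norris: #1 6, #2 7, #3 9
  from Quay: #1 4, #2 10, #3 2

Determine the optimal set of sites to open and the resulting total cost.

Open Orton and Quay; minimum total cost 17.

For any fixed open set, each sensor cluster goes to its cheapest open site; total = fixed + service.
{Orton, Quay}: #1→Quay 4, #2→Orton 5, #3→Quay 2. Service 11; fixed 6; total 17.
{Irby, Quay}: service 9 + fixed 10 = 19
{Orton, Holm, Quay}: service 11 + fixed 9 = 20
{Irby, Pell, Orton, Holm, Norris, Quay}: service 9 + fixed 26 = 35
No other subset beats 17.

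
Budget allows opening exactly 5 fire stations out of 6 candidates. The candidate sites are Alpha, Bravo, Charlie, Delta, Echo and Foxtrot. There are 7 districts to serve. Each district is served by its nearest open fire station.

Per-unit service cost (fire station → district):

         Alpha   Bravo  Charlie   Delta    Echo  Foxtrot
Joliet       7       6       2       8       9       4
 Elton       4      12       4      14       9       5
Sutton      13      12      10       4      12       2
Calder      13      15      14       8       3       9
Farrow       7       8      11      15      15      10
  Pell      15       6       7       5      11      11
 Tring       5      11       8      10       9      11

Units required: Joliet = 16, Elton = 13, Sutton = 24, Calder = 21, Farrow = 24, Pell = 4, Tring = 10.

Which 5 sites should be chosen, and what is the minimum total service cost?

With exactly 5 open, each district uses its cheapest among the chosen.
{Alpha, Charlie, Delta, Echo, Foxtrot}: Joliet→Charlie 2·16=32, Elton→Alpha 4·13=52, Sutton→Foxtrot 2·24=48, Calder→Echo 3·21=63, Farrow→Alpha 7·24=168, Pell→Delta 5·4=20, Tring→Alpha 5·10=50. Service cost 433.
{Alpha, Bravo, Charlie, Echo, Foxtrot}: service cost 437
{Alpha, Bravo, Delta, Echo, Foxtrot}: service cost 465
Among all 6 size-5 choices, {Alpha, Charlie, Delta, Echo, Foxtrot} is lowest.

Choose Alpha, Charlie, Delta, Echo and Foxtrot; total service cost 433.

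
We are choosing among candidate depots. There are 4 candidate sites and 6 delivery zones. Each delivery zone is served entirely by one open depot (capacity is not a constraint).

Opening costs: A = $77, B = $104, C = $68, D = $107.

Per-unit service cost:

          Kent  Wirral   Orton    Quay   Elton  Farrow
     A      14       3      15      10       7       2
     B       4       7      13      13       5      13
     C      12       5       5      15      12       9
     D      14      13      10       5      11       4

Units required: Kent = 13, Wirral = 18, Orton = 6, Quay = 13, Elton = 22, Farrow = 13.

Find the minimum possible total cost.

For any fixed open set, each delivery zone goes to its cheapest open site; total = fixed + service.
{A, B}: Kent→B 4·13=52, Wirral→A 3·18=54, Orton→B 13·6=78, Quay→A 10·13=130, Elton→B 5·22=110, Farrow→A 2·13=26. Service 450; fixed 181; total 631.
{A, B, C}: service 402 + fixed 249 = 651
{A, B, D}: Kent→B 4·13=52, Wirral→A 3·18=54, Orton→D 10·6=60, Quay→D 5·13=65, Elton→B 5·22=110, Farrow→A 2·13=26. Service 367; fixed 288; total 655.
{A, B, C, D}: Kent→B 4·13=52, Wirral→A 3·18=54, Orton→C 5·6=30, Quay→D 5·13=65, Elton→B 5·22=110, Farrow→A 2·13=26. Service 337; fixed 356; total 693.
(All 15 nonempty subsets were checked; A and B is lowest.)

Minimum total cost: 631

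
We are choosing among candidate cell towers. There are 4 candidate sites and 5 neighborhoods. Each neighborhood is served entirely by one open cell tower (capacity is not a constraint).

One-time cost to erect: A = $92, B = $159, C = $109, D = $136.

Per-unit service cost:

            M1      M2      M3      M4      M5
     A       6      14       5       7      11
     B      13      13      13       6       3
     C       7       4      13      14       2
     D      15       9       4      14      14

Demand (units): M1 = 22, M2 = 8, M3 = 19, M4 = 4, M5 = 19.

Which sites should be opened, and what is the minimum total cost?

For any fixed open set, each neighborhood goes to its cheapest open site; total = fixed + service.
{A, C}: M1→A 6·22=132, M2→C 4·8=32, M3→A 5·19=95, M4→A 7·4=28, M5→C 2·19=38. Service 325; fixed 201; total 526.
{C, D}: service 356 + fixed 245 = 601
{C}: M1→C 7·22=154, M2→C 4·8=32, M3→C 13·19=247, M4→C 14·4=56, M5→C 2·19=38. Service 527; fixed 109; total 636.
{A, B, C, D}: M1→A 6·22=132, M2→C 4·8=32, M3→D 4·19=76, M4→B 6·4=24, M5→C 2·19=38. Service 302; fixed 496; total 798.
No other subset beats 526.

Open A and C; minimum total cost 526.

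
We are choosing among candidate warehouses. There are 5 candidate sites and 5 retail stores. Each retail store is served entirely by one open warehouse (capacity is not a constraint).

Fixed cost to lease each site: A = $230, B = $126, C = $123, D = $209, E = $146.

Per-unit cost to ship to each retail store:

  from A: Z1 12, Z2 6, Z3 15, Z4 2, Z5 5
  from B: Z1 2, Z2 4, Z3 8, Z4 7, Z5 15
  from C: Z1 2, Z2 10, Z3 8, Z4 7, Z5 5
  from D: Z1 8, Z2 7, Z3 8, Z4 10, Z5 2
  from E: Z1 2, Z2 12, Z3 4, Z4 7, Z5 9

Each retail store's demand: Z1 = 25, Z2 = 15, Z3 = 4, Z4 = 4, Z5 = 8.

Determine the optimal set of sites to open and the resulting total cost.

Open B only; minimum total cost 416.

For any fixed open set, each retail store goes to its cheapest open site; total = fixed + service.
{B}: Z1→B 2·25=50, Z2→B 4·15=60, Z3→B 8·4=32, Z4→B 7·4=28, Z5→B 15·8=120. Service 290; fixed 126; total 416.
{C}: Z1→C 2·25=50, Z2→C 10·15=150, Z3→C 8·4=32, Z4→C 7·4=28, Z5→C 5·8=40. Service 300; fixed 123; total 423.
{B, C}: service 210 + fixed 249 = 459
{A, B, C, D, E}: Z1→B 2·25=50, Z2→B 4·15=60, Z3→E 4·4=16, Z4→A 2·4=8, Z5→D 2·8=16. Service 150; fixed 834; total 984.
No other subset beats 416.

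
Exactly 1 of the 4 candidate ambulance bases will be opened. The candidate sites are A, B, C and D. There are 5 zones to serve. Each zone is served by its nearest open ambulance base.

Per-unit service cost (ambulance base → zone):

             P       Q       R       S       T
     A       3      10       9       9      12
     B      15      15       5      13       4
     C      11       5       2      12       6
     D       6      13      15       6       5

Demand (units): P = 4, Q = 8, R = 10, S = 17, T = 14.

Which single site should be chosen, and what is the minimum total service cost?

Choose C only; total service cost 392.

With exactly 1 open, each zone uses its cheapest among the chosen.
{C}: P→C 11·4=44, Q→C 5·8=40, R→C 2·10=20, S→C 12·17=204, T→C 6·14=84. Service cost 392.
{D}: service cost 450
{A}: service cost 503
Among all 4 size-1 choices, {C} is lowest.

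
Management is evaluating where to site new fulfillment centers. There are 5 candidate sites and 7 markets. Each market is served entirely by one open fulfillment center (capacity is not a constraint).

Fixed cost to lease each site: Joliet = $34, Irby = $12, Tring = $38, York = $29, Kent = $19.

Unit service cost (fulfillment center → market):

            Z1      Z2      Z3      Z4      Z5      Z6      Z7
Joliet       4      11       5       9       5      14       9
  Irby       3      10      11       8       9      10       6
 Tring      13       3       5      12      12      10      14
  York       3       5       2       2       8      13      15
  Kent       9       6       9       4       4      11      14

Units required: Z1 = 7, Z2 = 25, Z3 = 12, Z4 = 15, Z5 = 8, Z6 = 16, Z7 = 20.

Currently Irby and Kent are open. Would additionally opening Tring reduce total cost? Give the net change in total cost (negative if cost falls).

Yes — net change −85 (cost falls by 85).

Current service cost with {Irby, Kent}: 651.
Adding Tring: each market re-picks its cheapest; new service cost 528, saving 123.
Extra fixed cost: 38. Net change = 38 − 123 = -85.
(Totals: 682 → 597.)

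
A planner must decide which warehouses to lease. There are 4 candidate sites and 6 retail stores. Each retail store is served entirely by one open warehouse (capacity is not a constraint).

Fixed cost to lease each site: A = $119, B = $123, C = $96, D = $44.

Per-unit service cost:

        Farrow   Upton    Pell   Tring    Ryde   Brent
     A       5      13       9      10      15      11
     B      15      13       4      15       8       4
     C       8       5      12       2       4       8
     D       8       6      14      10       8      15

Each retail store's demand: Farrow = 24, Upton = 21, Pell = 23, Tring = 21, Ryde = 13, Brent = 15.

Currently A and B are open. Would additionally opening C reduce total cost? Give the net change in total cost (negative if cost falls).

Yes — net change −292 (cost falls by 292).

Current service cost with {A, B}: 859.
Adding C: each retail store re-picks its cheapest; new service cost 471, saving 388.
Extra fixed cost: 96. Net change = 96 − 388 = -292.
(Totals: 1101 → 809.)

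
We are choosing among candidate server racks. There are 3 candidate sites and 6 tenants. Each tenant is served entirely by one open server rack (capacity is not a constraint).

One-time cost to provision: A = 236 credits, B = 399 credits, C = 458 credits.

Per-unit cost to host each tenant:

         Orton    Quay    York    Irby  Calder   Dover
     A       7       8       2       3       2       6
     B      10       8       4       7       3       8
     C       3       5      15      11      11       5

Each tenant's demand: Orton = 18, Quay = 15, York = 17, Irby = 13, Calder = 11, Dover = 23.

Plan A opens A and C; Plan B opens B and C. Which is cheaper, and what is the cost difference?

Plan A: {A, C}: Orton→C 3·18=54, Quay→C 5·15=75, York→A 2·17=34, Irby→A 3·13=39, Calder→A 2·11=22, Dover→C 5·23=115. Service 339; fixed 694; total 1033.
Plan B: {B, C}: Orton→C 3·18=54, Quay→C 5·15=75, York→B 4·17=68, Irby→B 7·13=91, Calder→B 3·11=33, Dover→C 5·23=115. Service 436; fixed 857; total 1293.
Difference: |1033 − 1293| = 260.

Plan A is cheaper by 260.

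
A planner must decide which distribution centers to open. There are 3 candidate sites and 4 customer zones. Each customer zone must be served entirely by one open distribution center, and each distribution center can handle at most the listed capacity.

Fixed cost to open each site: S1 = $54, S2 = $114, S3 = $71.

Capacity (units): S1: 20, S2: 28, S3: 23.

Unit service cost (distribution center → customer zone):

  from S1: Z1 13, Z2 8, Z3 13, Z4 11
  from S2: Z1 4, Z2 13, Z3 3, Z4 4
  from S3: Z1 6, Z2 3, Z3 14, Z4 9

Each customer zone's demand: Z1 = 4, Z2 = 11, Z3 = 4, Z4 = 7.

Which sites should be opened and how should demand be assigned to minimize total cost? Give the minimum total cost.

Minimum total cost: 274

Open {S2, S3}: Z1→S2 4·4=16, Z2→S3 3·11=33, Z3→S2 3·4=12, Z4→S2 4·7=28.
Loads: S2 carries 15/28, S3 carries 11/23. Service 89; fixed 185; total 274.
Next best feasible plan costs 282.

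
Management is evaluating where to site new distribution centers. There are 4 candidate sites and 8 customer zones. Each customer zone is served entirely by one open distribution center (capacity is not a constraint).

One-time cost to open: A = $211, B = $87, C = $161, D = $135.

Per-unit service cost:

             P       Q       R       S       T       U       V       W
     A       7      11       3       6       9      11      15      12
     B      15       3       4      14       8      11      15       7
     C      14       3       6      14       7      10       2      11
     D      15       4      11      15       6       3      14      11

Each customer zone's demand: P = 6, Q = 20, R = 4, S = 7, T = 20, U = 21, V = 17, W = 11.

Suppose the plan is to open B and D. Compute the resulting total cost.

Each customer zone is assigned to its cheapest site among the open ones.
{B, D}: P→B 15·6=90, Q→B 3·20=60, R→B 4·4=16, S→B 14·7=98, T→D 6·20=120, U→D 3·21=63, V→D 14·17=238, W→B 7·11=77. Service 762; fixed 222; total 984.

Total cost: 984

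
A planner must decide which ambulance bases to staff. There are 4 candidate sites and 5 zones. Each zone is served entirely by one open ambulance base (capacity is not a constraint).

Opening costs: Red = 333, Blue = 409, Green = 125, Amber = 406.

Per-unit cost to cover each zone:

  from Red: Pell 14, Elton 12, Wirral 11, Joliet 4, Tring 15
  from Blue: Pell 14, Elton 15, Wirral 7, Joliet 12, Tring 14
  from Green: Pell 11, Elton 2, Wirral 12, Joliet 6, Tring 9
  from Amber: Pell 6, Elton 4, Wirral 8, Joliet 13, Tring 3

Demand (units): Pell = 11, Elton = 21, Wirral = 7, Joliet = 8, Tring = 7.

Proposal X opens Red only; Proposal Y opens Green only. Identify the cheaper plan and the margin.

Proposal Y is cheaper by 470.

Proposal X: {Red}: Pell→Red 14·11=154, Elton→Red 12·21=252, Wirral→Red 11·7=77, Joliet→Red 4·8=32, Tring→Red 15·7=105. Service 620; fixed 333; total 953.
Proposal Y: {Green}: Pell→Green 11·11=121, Elton→Green 2·21=42, Wirral→Green 12·7=84, Joliet→Green 6·8=48, Tring→Green 9·7=63. Service 358; fixed 125; total 483.
Difference: |953 − 483| = 470.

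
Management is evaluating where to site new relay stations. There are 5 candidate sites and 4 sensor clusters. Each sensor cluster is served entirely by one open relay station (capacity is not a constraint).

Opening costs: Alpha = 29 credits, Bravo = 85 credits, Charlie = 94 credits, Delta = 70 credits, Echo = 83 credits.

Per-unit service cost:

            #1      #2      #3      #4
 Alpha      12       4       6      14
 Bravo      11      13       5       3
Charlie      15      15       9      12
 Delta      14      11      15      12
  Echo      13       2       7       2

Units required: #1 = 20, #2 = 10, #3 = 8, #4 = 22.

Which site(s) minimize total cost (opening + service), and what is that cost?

For any fixed open set, each sensor cluster goes to its cheapest open site; total = fixed + service.
{Echo}: #1→Echo 13·20=260, #2→Echo 2·10=20, #3→Echo 7·8=56, #4→Echo 2·22=44. Service 380; fixed 83; total 463.
{Alpha, Echo}: service 352 + fixed 112 = 464
{Alpha, Bravo}: #1→Bravo 11·20=220, #2→Alpha 4·10=40, #3→Bravo 5·8=40, #4→Bravo 3·22=66. Service 366; fixed 114; total 480.
{Alpha, Bravo, Charlie, Delta, Echo}: #1→Bravo 11·20=220, #2→Echo 2·10=20, #3→Bravo 5·8=40, #4→Echo 2·22=44. Service 324; fixed 361; total 685.
No other subset beats 463.

Open Echo only; minimum total cost 463.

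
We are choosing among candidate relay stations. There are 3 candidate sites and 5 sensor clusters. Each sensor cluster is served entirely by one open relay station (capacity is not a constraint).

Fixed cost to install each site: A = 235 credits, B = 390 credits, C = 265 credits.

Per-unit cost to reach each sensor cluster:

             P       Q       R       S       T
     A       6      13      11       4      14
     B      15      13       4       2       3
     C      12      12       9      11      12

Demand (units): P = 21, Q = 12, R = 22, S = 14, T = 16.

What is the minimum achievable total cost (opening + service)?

Minimum total cost: 1025

For any fixed open set, each sensor cluster goes to its cheapest open site; total = fixed + service.
{B}: P→B 15·21=315, Q→B 13·12=156, R→B 4·22=88, S→B 2·14=28, T→B 3·16=48. Service 635; fixed 390; total 1025.
{A}: P→A 6·21=126, Q→A 13·12=156, R→A 11·22=242, S→A 4·14=56, T→A 14·16=224. Service 804; fixed 235; total 1039.
{A, B}: P→A 6·21=126, Q→A 13·12=156, R→B 4·22=88, S→B 2·14=28, T→B 3·16=48. Service 446; fixed 625; total 1071.
{A, B, C}: service 434 + fixed 890 = 1324
No other subset beats 1025.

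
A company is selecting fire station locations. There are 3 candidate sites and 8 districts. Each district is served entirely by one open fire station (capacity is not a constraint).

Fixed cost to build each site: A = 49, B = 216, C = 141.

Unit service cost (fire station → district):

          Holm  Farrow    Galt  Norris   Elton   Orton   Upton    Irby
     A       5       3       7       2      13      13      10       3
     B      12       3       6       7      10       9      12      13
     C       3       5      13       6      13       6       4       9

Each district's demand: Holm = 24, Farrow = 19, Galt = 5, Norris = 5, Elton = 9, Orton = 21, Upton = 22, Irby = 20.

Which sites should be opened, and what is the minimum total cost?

For any fixed open set, each district goes to its cheapest open site; total = fixed + service.
{A, C}: Holm→C 3·24=72, Farrow→A 3·19=57, Galt→A 7·5=35, Norris→A 2·5=10, Elton→A 13·9=117, Orton→C 6·21=126, Upton→C 4·22=88, Irby→A 3·20=60. Service 565; fixed 190; total 755.
{C}: service 773 + fixed 141 = 914
{A, B, C}: Holm→C 3·24=72, Farrow→A 3·19=57, Galt→B 6·5=30, Norris→A 2·5=10, Elton→B 10·9=90, Orton→C 6·21=126, Upton→C 4·22=88, Irby→A 3·20=60. Service 533; fixed 406; total 939.
{A}: service 892 + fixed 49 = 941
No other subset beats 755.

Open A and C; minimum total cost 755.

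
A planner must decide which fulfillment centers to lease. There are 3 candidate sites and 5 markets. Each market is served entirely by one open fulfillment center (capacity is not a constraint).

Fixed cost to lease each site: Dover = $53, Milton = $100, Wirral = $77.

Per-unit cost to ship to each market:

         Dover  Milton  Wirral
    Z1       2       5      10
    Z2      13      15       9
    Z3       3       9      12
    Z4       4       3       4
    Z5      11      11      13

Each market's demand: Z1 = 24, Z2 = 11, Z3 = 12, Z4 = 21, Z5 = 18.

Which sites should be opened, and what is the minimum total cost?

Open Dover only; minimum total cost 562.

For any fixed open set, each market goes to its cheapest open site; total = fixed + service.
{Dover}: Z1→Dover 2·24=48, Z2→Dover 13·11=143, Z3→Dover 3·12=36, Z4→Dover 4·21=84, Z5→Dover 11·18=198. Service 509; fixed 53; total 562.
{Dover, Wirral}: Z1→Dover 2·24=48, Z2→Wirral 9·11=99, Z3→Dover 3·12=36, Z4→Dover 4·21=84, Z5→Dover 11·18=198. Service 465; fixed 130; total 595.
{Dover, Milton}: service 488 + fixed 153 = 641
{Dover, Milton, Wirral}: Z1→Dover 2·24=48, Z2→Wirral 9·11=99, Z3→Dover 3·12=36, Z4→Milton 3·21=63, Z5→Dover 11·18=198. Service 444; fixed 230; total 674.
(All 7 nonempty subsets were checked; Dover only is lowest.)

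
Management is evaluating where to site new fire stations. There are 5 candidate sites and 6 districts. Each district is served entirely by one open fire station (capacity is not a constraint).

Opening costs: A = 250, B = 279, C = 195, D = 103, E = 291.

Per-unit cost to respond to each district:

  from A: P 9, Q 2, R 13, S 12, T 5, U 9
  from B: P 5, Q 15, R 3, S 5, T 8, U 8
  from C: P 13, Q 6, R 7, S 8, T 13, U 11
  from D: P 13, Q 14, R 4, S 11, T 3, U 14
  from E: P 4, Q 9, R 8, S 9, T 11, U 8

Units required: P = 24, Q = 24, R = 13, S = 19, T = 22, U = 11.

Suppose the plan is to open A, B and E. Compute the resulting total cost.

Total cost: 1296

Each district is assigned to its cheapest site among the open ones.
{A, B, E}: P→E 4·24=96, Q→A 2·24=48, R→B 3·13=39, S→B 5·19=95, T→A 5·22=110, U→B 8·11=88. Service 476; fixed 820; total 1296.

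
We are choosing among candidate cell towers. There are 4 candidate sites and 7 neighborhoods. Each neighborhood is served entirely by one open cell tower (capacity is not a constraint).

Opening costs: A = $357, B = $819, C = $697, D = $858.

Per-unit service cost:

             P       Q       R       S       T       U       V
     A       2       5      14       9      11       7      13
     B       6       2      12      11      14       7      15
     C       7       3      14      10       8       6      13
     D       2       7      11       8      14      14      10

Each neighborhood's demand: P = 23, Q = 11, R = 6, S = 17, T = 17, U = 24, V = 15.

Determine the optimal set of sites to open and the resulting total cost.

Open A only; minimum total cost 1245.

For any fixed open set, each neighborhood goes to its cheapest open site; total = fixed + service.
{A}: P→A 2·23=46, Q→A 5·11=55, R→A 14·6=84, S→A 9·17=153, T→A 11·17=187, U→A 7·24=168, V→A 13·15=195. Service 888; fixed 357; total 1245.
{C}: P→C 7·23=161, Q→C 3·11=33, R→C 14·6=84, S→C 10·17=170, T→C 8·17=136, U→C 6·24=144, V→C 13·15=195. Service 923; fixed 697; total 1620.
{A, C}: P→A 2·23=46, Q→C 3·11=33, R→A 14·6=84, S→A 9·17=153, T→C 8·17=136, U→C 6·24=144, V→A 13·15=195. Service 791; fixed 1054; total 1845.
{A, B, C, D}: P→A 2·23=46, Q→B 2·11=22, R→D 11·6=66, S→D 8·17=136, T→C 8·17=136, U→C 6·24=144, V→D 10·15=150. Service 700; fixed 2731; total 3431.
No other subset beats 1245.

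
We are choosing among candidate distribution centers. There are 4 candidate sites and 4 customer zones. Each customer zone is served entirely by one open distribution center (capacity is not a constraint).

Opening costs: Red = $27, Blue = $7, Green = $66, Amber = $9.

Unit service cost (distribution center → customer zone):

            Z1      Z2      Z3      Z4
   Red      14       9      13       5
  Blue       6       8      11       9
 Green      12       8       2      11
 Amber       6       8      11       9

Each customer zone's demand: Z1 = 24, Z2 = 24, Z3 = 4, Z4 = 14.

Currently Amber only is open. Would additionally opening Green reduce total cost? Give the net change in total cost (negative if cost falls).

No — net change +30 (cost rises by 30).

Current service cost with {Amber}: 506.
Adding Green: each customer zone re-picks its cheapest; new service cost 470, saving 36.
Extra fixed cost: 66. Net change = 66 − 36 = 30.
(Totals: 515 → 545.)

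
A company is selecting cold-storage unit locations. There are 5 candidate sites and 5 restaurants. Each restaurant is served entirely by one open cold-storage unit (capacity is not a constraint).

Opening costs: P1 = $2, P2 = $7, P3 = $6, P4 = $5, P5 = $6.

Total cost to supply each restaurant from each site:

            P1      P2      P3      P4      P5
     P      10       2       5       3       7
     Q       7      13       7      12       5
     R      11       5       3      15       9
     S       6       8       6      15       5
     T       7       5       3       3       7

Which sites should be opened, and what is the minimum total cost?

For any fixed open set, each restaurant goes to its cheapest open site; total = fixed + service.
{P3}: P→P3 5, Q→P3 7, R→P3 3, S→P3 6, T→P3 3. Service 24; fixed 6; total 30.
{P1, P3}: service 24 + fixed 8 = 32
{P3, P4}: service 22 + fixed 11 = 33
{P1, P2, P3, P4, P5}: P→P2 2, Q→P5 5, R→P3 3, S→P5 5, T→P3 3. Service 18; fixed 26; total 44.
No other subset beats 30.

Open P3 only; minimum total cost 30.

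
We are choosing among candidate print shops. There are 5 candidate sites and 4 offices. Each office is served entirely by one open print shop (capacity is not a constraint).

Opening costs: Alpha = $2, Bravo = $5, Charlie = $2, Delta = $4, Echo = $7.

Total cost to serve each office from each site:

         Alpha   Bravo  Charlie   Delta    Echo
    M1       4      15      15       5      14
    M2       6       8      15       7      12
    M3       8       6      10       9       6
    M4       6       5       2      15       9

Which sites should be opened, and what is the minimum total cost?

Open Alpha and Charlie; minimum total cost 24.

For any fixed open set, each office goes to its cheapest open site; total = fixed + service.
{Alpha, Charlie}: M1→Alpha 4, M2→Alpha 6, M3→Alpha 8, M4→Charlie 2. Service 20; fixed 4; total 24.
{Alpha}: service 24 + fixed 2 = 26
{Alpha, Bravo, Charlie}: M1→Alpha 4, M2→Alpha 6, M3→Bravo 6, M4→Charlie 2. Service 18; fixed 9; total 27.
{Alpha, Bravo, Charlie, Delta, Echo}: service 18 + fixed 20 = 38
No other subset beats 24.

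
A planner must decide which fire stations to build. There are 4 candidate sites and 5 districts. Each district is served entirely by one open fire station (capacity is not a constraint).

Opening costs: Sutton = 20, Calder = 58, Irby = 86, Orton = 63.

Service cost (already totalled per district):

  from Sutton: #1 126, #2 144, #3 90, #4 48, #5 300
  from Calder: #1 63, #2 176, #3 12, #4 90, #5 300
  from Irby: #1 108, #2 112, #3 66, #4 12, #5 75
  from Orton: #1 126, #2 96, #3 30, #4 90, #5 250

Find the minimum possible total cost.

Minimum total cost: 418

For any fixed open set, each district goes to its cheapest open site; total = fixed + service.
{Calder, Irby}: #1→Calder 63, #2→Irby 112, #3→Calder 12, #4→Irby 12, #5→Irby 75. Service 274; fixed 144; total 418.
{Sutton, Calder, Irby}: #1→Calder 63, #2→Irby 112, #3→Calder 12, #4→Irby 12, #5→Irby 75. Service 274; fixed 164; total 438.
{Irby}: service 373 + fixed 86 = 459
{Sutton, Calder, Irby, Orton}: service 258 + fixed 227 = 485
No other subset beats 418.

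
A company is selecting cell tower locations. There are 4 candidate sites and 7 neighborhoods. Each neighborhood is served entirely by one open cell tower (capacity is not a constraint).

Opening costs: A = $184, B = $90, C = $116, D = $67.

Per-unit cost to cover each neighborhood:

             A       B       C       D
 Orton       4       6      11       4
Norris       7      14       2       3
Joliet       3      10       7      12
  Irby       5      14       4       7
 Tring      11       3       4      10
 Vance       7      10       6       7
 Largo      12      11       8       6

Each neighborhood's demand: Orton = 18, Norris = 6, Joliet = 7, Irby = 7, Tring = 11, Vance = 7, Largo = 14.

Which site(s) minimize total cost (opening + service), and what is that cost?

For any fixed open set, each neighborhood goes to its cheapest open site; total = fixed + service.
{C, D}: Orton→D 4·18=72, Norris→C 2·6=12, Joliet→C 7·7=49, Irby→C 4·7=28, Tring→C 4·11=44, Vance→C 6·7=42, Largo→D 6·14=84. Service 331; fixed 183; total 514.
{B, D}: Orton→D 4·18=72, Norris→D 3·6=18, Joliet→B 10·7=70, Irby→D 7·7=49, Tring→B 3·11=33, Vance→D 7·7=49, Largo→D 6·14=84. Service 375; fixed 157; total 532.
{D}: service 466 + fixed 67 = 533
{A, B, C, D}: Orton→A 4·18=72, Norris→C 2·6=12, Joliet→A 3·7=21, Irby→C 4·7=28, Tring→B 3·11=33, Vance→C 6·7=42, Largo→D 6·14=84. Service 292; fixed 457; total 749.
No other subset beats 514.

Open C and D; minimum total cost 514.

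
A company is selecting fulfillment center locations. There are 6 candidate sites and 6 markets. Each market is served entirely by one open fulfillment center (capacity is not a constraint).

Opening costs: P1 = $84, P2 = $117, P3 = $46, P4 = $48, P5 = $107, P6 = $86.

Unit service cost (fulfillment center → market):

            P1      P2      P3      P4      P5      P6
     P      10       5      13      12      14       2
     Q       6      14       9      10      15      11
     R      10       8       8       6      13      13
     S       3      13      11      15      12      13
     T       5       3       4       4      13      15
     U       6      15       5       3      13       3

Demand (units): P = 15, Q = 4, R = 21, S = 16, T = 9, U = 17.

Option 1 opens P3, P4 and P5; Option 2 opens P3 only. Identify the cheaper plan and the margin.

Option 2 is cheaper by 64.

Option 1: {P3, P4, P5}: P→P4 12·15=180, Q→P3 9·4=36, R→P4 6·21=126, S→P3 11·16=176, T→P3 4·9=36, U→P4 3·17=51. Service 605; fixed 201; total 806.
Option 2: {P3}: P→P3 13·15=195, Q→P3 9·4=36, R→P3 8·21=168, S→P3 11·16=176, T→P3 4·9=36, U→P3 5·17=85. Service 696; fixed 46; total 742.
Difference: |806 − 742| = 64.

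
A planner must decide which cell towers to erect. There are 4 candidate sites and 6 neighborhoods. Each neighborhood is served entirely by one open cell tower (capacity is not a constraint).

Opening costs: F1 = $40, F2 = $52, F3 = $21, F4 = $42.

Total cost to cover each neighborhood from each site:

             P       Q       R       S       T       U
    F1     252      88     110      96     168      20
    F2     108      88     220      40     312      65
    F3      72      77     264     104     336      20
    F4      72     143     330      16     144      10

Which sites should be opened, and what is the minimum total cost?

For any fixed open set, each neighborhood goes to its cheapest open site; total = fixed + service.
{F1, F4}: P→F4 72, Q→F1 88, R→F1 110, S→F4 16, T→F4 144, U→F4 10. Service 440; fixed 82; total 522.
{F1, F3, F4}: P→F3 72, Q→F3 77, R→F1 110, S→F4 16, T→F4 144, U→F4 10. Service 429; fixed 103; total 532.
{F1, F2, F4}: service 440 + fixed 134 = 574
{F1, F2, F3, F4}: service 429 + fixed 155 = 584
No other subset beats 522.

Open F1 and F4; minimum total cost 522.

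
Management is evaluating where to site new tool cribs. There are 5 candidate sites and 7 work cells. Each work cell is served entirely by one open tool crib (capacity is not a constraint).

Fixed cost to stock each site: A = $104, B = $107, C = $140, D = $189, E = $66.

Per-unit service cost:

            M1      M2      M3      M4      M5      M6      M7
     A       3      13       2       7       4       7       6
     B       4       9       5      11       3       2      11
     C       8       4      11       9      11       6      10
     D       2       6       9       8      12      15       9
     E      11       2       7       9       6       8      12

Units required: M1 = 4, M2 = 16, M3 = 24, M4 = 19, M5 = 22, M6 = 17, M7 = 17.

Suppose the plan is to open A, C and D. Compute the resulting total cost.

Each work cell is assigned to its cheapest site among the open ones.
{A, C, D}: M1→D 2·4=8, M2→C 4·16=64, M3→A 2·24=48, M4→A 7·19=133, M5→A 4·22=88, M6→C 6·17=102, M7→A 6·17=102. Service 545; fixed 433; total 978.

Total cost: 978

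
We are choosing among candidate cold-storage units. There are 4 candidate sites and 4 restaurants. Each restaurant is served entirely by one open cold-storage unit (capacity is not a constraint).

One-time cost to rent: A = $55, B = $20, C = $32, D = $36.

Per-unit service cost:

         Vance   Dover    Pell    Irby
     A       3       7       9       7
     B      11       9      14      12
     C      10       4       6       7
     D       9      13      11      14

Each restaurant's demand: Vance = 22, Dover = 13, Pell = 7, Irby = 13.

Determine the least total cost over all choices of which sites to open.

Minimum total cost: 338

For any fixed open set, each restaurant goes to its cheapest open site; total = fixed + service.
{A, C}: Vance→A 3·22=66, Dover→C 4·13=52, Pell→C 6·7=42, Irby→A 7·13=91. Service 251; fixed 87; total 338.
{A, B, C}: service 251 + fixed 107 = 358
{A}: service 311 + fixed 55 = 366
{A, B, C, D}: Vance→A 3·22=66, Dover→C 4·13=52, Pell→C 6·7=42, Irby→A 7·13=91. Service 251; fixed 143; total 394.
No other subset beats 338.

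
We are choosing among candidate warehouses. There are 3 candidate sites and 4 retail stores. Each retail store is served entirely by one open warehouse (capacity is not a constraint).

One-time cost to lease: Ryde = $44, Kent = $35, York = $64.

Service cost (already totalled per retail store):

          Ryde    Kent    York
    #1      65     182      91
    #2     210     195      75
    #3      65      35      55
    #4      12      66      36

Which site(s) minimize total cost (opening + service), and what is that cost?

Open Ryde and York; minimum total cost 315.

For any fixed open set, each retail store goes to its cheapest open site; total = fixed + service.
{Ryde, York}: #1→Ryde 65, #2→York 75, #3→York 55, #4→Ryde 12. Service 207; fixed 108; total 315.
{York}: #1→York 91, #2→York 75, #3→York 55, #4→York 36. Service 257; fixed 64; total 321.
{Ryde, Kent, York}: service 187 + fixed 143 = 330
{Kent}: service 478 + fixed 35 = 513
(All 7 nonempty subsets were checked; Ryde and York is lowest.)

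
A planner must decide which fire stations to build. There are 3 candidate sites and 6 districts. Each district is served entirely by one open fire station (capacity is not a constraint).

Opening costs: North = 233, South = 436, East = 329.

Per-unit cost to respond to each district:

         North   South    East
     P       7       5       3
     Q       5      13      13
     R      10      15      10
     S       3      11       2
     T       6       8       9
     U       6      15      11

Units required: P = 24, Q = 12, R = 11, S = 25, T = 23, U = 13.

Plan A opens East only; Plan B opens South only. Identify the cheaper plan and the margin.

Plan A: {East}: P→East 3·24=72, Q→East 13·12=156, R→East 10·11=110, S→East 2·25=50, T→East 9·23=207, U→East 11·13=143. Service 738; fixed 329; total 1067.
Plan B: {South}: P→South 5·24=120, Q→South 13·12=156, R→South 15·11=165, S→South 11·25=275, T→South 8·23=184, U→South 15·13=195. Service 1095; fixed 436; total 1531.
Difference: |1067 − 1531| = 464.

Plan A is cheaper by 464.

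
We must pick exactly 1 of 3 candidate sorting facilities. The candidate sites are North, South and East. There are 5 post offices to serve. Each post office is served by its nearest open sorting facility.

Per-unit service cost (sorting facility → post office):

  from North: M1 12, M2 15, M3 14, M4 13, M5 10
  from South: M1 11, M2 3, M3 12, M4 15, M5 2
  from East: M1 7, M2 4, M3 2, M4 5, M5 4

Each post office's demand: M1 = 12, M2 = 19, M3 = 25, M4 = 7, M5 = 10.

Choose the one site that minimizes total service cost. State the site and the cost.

Choose East only; total service cost 285.

With exactly 1 open, each post office uses its cheapest among the chosen.
{East}: M1→East 7·12=84, M2→East 4·19=76, M3→East 2·25=50, M4→East 5·7=35, M5→East 4·10=40. Service cost 285.
{South}: service cost 614
{North}: service cost 970
Among all 3 size-1 choices, {East} is lowest.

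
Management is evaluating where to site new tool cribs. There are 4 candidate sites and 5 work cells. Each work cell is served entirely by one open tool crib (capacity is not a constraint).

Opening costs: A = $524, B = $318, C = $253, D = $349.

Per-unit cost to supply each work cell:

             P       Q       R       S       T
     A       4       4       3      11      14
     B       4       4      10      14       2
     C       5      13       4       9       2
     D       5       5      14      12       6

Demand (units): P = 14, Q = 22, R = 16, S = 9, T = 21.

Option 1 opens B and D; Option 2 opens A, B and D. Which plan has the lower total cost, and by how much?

Option 1: {B, D}: P→B 4·14=56, Q→B 4·22=88, R→B 10·16=160, S→D 12·9=108, T→B 2·21=42. Service 454; fixed 667; total 1121.
Option 2: {A, B, D}: P→A 4·14=56, Q→A 4·22=88, R→A 3·16=48, S→A 11·9=99, T→B 2·21=42. Service 333; fixed 1191; total 1524.
Difference: |1121 − 1524| = 403.

Option 1 is cheaper by 403.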